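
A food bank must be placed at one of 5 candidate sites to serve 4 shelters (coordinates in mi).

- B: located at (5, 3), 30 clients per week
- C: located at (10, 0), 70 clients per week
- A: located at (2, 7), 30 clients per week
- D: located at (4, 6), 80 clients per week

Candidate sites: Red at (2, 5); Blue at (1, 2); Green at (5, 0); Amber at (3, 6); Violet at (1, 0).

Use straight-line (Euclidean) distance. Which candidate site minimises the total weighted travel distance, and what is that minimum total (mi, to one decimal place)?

Amber, total 876.0 mi

Total weighted distance at each candidate:
  Red (2, 5): total = 1007.4
  Blue (1, 2): total = 1322.0
  Green (5, 0): total = 1155.1
  Amber (3, 6): total = 876.0
  Violet (1, 0): total = 1528.8
Minimum is at Amber with total 876.0 mi.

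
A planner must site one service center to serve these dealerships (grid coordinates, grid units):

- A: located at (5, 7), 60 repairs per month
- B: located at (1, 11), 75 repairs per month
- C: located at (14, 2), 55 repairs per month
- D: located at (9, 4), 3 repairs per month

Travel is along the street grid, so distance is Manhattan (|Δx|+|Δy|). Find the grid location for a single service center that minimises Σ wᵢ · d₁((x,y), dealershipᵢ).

(5, 7)

Manhattan distance separates: Σwᵢ(|x−xᵢ|+|y−yᵢ|) = Σwᵢ|x−xᵢ| + Σwᵢ|y−yᵢ|, so x and y are optimised independently as 1-D weighted medians.
Total weight W = 193; half = 96.5.
x-coordinate, sorted with cumulative weight:
  x=1 (B, w=75) cum 75
  x=5 (A, w=60) cum 135  ← median
  x=9 (D, w=3) cum 138
  x=14 (C, w=55) cum 193
⇒ x* = 5
y-coordinate, sorted with cumulative weight:
  y=2 (C, w=55) cum 55
  y=4 (D, w=3) cum 58
  y=7 (A, w=60) cum 118  ← median
  y=11 (B, w=75) cum 193
⇒ y* = 7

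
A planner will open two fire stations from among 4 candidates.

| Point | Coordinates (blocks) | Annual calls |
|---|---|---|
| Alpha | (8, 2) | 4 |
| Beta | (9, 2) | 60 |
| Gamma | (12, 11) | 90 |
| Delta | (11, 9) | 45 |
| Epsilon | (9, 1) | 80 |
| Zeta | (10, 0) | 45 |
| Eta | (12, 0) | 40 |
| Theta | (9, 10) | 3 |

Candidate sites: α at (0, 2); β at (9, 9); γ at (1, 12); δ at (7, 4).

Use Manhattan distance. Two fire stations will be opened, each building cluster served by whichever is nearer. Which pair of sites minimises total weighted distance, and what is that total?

Evaluate every pair (each demand assigned to the nearer of the two):
  {β, δ}: total = 1870
  {α, β}: total = 2565
  {β, γ}: total = 2565
  {α, δ}: total = 2836
  {γ, δ}: total = 2836
  {α, γ}: total = 4167
Best pair: {β, δ} with total 1870.

{β, δ}, total 1870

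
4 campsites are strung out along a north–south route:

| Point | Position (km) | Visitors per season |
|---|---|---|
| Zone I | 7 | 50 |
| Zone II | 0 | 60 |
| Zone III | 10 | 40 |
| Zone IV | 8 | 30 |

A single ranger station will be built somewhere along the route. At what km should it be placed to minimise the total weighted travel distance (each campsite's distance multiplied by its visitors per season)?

For a sum of weighted absolute distances on a line, the optimum is the weighted median (not the mean). Total weight W = 180; half-weight = 90.
Sort by position and accumulate weight:
  km 0 (Zone II, w=60) → cum 60
  km 7 (Zone I, w=50) → cum 110  ≥ 90 → median here
  km 8 (Zone IV, w=30) → cum 140
  km 10 (Zone III, w=40) → cum 180
Optimal location: km 7.

x = 7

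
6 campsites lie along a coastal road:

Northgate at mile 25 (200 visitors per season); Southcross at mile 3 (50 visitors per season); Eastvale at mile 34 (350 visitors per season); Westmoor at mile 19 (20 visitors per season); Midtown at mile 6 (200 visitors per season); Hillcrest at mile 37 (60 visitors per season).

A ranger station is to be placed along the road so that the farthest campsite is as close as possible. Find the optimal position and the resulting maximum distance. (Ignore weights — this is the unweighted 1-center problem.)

location 20, max distance 17

The 1-center on a line is the midpoint of the two extreme points: leftmost at 3, rightmost at 37.
Optimal location = (3 + 37)/2 = 20; maximum distance = (37 − 3)/2 = 17.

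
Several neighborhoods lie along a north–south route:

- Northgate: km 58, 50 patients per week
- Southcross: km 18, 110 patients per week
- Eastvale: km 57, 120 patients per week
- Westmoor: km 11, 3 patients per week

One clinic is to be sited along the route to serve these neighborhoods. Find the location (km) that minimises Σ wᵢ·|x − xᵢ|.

For a sum of weighted absolute distances on a line, the optimum is the weighted median (not the mean). Total weight W = 283; half-weight = 141.5.
Sort by position and accumulate weight:
  km 11 (Westmoor, w=3) → cum 3
  km 18 (Southcross, w=110) → cum 113
  km 57 (Eastvale, w=120) → cum 233  ≥ 141.5 → median here
  km 58 (Northgate, w=50) → cum 283
Optimal location: km 57.

x = 57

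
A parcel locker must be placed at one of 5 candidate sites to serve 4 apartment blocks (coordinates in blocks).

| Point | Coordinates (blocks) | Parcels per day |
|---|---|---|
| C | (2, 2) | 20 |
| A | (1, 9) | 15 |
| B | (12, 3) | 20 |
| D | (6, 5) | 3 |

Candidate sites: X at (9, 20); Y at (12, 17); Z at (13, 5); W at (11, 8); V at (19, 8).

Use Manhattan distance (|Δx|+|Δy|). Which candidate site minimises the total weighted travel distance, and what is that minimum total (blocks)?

Z, total 601 blocks

Total weighted distance at each candidate:
  X (9, 20): total = 1239
  Y (12, 17): total = 1119
  Z (13, 5): total = 601
  W (11, 8): total = 609
  V (19, 8): total = 1033
Minimum is at Z with total 601 blocks.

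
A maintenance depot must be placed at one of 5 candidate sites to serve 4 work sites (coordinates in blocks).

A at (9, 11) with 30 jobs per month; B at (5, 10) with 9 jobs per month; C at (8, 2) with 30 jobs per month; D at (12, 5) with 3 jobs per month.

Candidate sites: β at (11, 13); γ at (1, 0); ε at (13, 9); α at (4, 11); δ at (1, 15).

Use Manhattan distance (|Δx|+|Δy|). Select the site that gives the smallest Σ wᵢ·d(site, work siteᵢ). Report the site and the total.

Total weighted distance at each candidate:
  β (11, 13): total = 648
  γ (1, 0): total = 1014
  ε (13, 9): total = 636
  α (4, 11): total = 600
  δ (1, 15): total = 1104
Minimum is at α with total 600 blocks.

α, total 600 blocks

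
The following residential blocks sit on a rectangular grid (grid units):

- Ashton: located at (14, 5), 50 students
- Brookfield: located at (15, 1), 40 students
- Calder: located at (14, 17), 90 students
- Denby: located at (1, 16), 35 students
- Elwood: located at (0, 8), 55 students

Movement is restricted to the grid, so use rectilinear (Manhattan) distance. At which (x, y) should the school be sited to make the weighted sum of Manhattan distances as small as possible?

Manhattan distance separates: Σwᵢ(|x−xᵢ|+|y−yᵢ|) = Σwᵢ|x−xᵢ| + Σwᵢ|y−yᵢ|, so x and y are optimised independently as 1-D weighted medians.
Total weight W = 270; half = 135.
x-coordinate, sorted with cumulative weight:
  x=0 (Elwood, w=55) cum 55
  x=1 (Denby, w=35) cum 90
  x=14 (Ashton, w=50) cum 140  ← median
  x=14 (Calder, w=90) cum 230
  x=15 (Brookfield, w=40) cum 270
⇒ x* = 14
y-coordinate, sorted with cumulative weight:
  y=1 (Brookfield, w=40) cum 40
  y=5 (Ashton, w=50) cum 90
  y=8 (Elwood, w=55) cum 145  ← median
  y=16 (Denby, w=35) cum 180
  y=17 (Calder, w=90) cum 270
⇒ y* = 8

(14, 8)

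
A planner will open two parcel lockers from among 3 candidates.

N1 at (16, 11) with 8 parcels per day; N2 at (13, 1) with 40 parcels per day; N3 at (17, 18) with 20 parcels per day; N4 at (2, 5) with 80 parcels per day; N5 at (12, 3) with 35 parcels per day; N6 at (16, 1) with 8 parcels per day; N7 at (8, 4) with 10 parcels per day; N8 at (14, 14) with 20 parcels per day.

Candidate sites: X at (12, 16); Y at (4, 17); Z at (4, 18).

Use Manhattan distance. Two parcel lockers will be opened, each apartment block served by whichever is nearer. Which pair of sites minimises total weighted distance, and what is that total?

Evaluate every pair (each demand assigned to the nearer of the two):
  {X, Y}: total = 2819
  {X, Z}: total = 2899
  {Y, Z}: total = 3948
Best pair: {X, Y} with total 2819.

{X, Y}, total 2819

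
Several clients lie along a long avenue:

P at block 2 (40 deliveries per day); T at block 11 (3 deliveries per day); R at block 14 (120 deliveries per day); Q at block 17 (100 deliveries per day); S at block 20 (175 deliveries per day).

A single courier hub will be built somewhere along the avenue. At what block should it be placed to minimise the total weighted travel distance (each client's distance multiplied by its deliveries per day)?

x = 17

For a sum of weighted absolute distances on a line, the optimum is the weighted median (not the mean). Total weight W = 438; half-weight = 219.
Sort by position and accumulate weight:
  block 2 (P, w=40) → cum 40
  block 11 (T, w=3) → cum 43
  block 14 (R, w=120) → cum 163
  block 17 (Q, w=100) → cum 263  ≥ 219 → median here
  block 20 (S, w=175) → cum 438
Optimal location: block 17.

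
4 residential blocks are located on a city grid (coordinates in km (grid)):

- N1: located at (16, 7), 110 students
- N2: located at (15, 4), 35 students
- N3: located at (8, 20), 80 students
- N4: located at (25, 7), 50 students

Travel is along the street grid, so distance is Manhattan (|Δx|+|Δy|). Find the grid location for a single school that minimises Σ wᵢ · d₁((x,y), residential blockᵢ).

(16, 7)

Manhattan distance separates: Σwᵢ(|x−xᵢ|+|y−yᵢ|) = Σwᵢ|x−xᵢ| + Σwᵢ|y−yᵢ|, so x and y are optimised independently as 1-D weighted medians.
Total weight W = 275; half = 137.5.
x-coordinate, sorted with cumulative weight:
  x=8 (N3, w=80) cum 80
  x=15 (N2, w=35) cum 115
  x=16 (N1, w=110) cum 225  ← median
  x=25 (N4, w=50) cum 275
⇒ x* = 16
y-coordinate, sorted with cumulative weight:
  y=4 (N2, w=35) cum 35
  y=7 (N1, w=110) cum 145  ← median
  y=7 (N4, w=50) cum 195
  y=20 (N3, w=80) cum 275
⇒ y* = 7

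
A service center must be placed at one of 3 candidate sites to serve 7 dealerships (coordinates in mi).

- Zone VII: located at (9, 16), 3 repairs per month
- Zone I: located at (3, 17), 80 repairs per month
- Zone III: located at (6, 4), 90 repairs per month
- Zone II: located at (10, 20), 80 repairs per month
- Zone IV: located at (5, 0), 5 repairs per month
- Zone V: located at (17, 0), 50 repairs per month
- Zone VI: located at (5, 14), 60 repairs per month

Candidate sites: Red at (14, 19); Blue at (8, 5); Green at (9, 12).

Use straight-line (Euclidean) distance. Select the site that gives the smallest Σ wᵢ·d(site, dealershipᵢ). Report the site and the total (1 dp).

Green, total 3103.4 mi

Total weighted distance at each candidate:
  Red (14, 19): total = 4456.4
  Blue (8, 5): total = 3598.1
  Green (9, 12): total = 3103.4
Minimum is at Green with total 3103.4 mi.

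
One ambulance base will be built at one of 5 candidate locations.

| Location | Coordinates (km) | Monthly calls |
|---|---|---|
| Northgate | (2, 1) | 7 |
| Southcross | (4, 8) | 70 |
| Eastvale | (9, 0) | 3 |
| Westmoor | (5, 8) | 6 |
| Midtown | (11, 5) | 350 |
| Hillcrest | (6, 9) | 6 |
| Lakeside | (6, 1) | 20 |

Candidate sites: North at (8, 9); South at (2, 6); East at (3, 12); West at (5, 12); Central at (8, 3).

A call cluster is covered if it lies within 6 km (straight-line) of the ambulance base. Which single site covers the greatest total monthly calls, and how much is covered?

Coverage radius r = 6 km; a point is covered iff (Δx)²+(Δy)² ≤ 6² = 36.
  North (8, 9): covers {Southcross, Westmoor, Midtown, Hillcrest} → 432
  South (2, 6): covers {Northgate, Southcross, Westmoor, Hillcrest} → 89
  East (3, 12): covers {Southcross, Westmoor, Hillcrest} → 82
  West (5, 12): covers {Southcross, Westmoor, Hillcrest} → 82
  Central (8, 3): covers {Eastvale, Westmoor, Midtown, Lakeside} → 379
Maximum coverage at North: 432 monthly calls.

North, covering 432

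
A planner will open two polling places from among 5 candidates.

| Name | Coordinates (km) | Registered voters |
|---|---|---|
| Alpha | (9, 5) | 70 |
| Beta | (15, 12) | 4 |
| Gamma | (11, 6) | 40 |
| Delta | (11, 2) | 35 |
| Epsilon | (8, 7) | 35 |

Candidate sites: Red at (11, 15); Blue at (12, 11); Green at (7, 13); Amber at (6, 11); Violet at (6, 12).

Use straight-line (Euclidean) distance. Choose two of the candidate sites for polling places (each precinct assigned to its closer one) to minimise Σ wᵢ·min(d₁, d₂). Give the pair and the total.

Evaluate every pair (each demand assigned to the nearer of the two):
  {Blue, Amber}: total = 1159.6
  {Blue, Violet}: total = 1191.6
  {Red, Blue}: total = 1201.1
  {Blue, Green}: total = 1201.1
  {Red, Amber}: total = 1289.3
  {Green, Amber}: total = 1301.5
  {Amber, Violet}: total = 1305.3
  {Red, Violet}: total = 1445.3
  {Green, Violet}: total = 1457.6
  {Red, Green}: total = 1542.3
Best pair: {Blue, Amber} with total 1159.6.

{Blue, Amber}, total 1159.6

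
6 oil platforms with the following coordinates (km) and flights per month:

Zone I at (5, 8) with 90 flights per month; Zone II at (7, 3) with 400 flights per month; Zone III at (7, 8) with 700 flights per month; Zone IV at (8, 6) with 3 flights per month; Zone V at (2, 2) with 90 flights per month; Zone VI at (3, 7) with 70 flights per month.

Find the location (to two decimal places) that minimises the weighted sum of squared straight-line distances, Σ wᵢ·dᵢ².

The minimiser of Σwᵢ‖p−pᵢ‖² is the weighted centroid p* = (Σwᵢpᵢ)/(Σwᵢ).
Σwᵢ = 1353.
Σwᵢxᵢ = 90·5 + 400·7 + 700·7 + 3·8 + 90·2 + 70·3 = 8564.
Σwᵢyᵢ = 90·8 + 400·3 + 700·8 + 3·6 + 90·2 + 70·7 = 8208.
x* = 8564/1353 = 6.33, y* = 8208/1353 = 6.07.

(6.33, 6.07)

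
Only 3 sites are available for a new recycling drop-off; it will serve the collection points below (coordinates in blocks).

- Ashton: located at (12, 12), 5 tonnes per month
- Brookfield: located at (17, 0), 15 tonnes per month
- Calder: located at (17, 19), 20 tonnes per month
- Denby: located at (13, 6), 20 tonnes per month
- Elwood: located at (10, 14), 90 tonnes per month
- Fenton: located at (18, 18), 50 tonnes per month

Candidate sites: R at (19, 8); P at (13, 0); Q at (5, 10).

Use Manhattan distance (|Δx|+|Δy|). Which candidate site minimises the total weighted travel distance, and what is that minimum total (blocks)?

R, total 2525 blocks

Total weighted distance at each candidate:
  R (19, 8): total = 2525
  P (13, 0): total = 3385
  Q (5, 10): total = 2895
Minimum is at R with total 2525 blocks.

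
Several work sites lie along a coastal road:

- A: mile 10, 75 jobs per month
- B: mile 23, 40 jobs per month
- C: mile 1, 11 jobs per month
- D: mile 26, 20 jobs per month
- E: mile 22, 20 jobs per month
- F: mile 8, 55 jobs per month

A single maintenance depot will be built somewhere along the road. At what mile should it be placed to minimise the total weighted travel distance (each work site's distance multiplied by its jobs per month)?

For a sum of weighted absolute distances on a line, the optimum is the weighted median (not the mean). Total weight W = 221; half-weight = 110.5.
Sort by position and accumulate weight:
  mile 1 (C, w=11) → cum 11
  mile 8 (F, w=55) → cum 66
  mile 10 (A, w=75) → cum 141  ≥ 110.5 → median here
  mile 22 (E, w=20) → cum 161
  mile 23 (B, w=40) → cum 201
  mile 26 (D, w=20) → cum 221
Optimal location: mile 10.

x = 10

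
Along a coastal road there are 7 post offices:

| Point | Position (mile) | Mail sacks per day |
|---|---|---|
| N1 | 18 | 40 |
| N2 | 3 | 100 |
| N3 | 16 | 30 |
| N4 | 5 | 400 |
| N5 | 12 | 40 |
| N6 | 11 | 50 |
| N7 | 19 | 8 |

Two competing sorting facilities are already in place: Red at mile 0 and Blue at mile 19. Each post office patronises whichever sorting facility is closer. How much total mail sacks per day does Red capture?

The indifferent point is the midpoint (0+19)/2 = 9.5; post offices left of it (closer to Red at 0) go to Red, those right go to Blue.
  N2 at 3 (w=100) → Red
  N4 at 5 (w=400) → Red
  N6 at 11 (w=50) → Blue
  N5 at 12 (w=40) → Blue
  N3 at 16 (w=30) → Blue
  N1 at 18 (w=40) → Blue
  N7 at 19 (w=8) → Blue
Red captures 500; Blue captures 168.

500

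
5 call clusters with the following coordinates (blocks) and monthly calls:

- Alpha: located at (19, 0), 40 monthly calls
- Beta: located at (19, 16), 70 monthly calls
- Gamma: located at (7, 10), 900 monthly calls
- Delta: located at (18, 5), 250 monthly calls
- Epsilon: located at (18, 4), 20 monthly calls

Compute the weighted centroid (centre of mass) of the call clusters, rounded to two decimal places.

The minimiser of Σwᵢ‖p−pᵢ‖² is the weighted centroid p* = (Σwᵢpᵢ)/(Σwᵢ).
Σwᵢ = 1280.
Σwᵢxᵢ = 40·19 + 70·19 + 900·7 + 250·18 + 20·18 = 13250.
Σwᵢyᵢ = 40·0 + 70·16 + 900·10 + 250·5 + 20·4 = 11450.
x* = 13250/1280 = 10.35, y* = 11450/1280 = 8.95.

(10.35, 8.95)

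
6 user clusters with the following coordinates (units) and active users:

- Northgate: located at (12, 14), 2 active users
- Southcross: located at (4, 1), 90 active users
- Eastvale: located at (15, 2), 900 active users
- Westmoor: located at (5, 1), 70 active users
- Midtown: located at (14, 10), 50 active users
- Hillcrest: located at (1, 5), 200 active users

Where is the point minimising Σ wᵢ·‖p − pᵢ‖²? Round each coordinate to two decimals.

(11.54, 2.66)

The minimiser of Σwᵢ‖p−pᵢ‖² is the weighted centroid p* = (Σwᵢpᵢ)/(Σwᵢ).
Σwᵢ = 1312.
Σwᵢxᵢ = 2·12 + 90·4 + 900·15 + 70·5 + 50·14 + 200·1 = 15134.
Σwᵢyᵢ = 2·14 + 90·1 + 900·2 + 70·1 + 50·10 + 200·5 = 3488.
x* = 15134/1312 = 11.54, y* = 3488/1312 = 2.66.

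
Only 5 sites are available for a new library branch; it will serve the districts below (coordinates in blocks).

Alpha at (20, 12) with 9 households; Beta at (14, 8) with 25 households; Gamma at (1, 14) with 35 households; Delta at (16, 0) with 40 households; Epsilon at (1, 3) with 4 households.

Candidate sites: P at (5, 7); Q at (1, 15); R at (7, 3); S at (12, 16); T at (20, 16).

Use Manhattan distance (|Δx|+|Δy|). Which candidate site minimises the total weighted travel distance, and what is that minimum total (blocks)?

P, total 1567 blocks

Total weighted distance at each candidate:
  P (5, 7): total = 1567
  Q (1, 15): total = 1981
  R (7, 3): total = 1597
  S (12, 16): total = 1709
  T (20, 16): total = 2049
Minimum is at P with total 1567 blocks.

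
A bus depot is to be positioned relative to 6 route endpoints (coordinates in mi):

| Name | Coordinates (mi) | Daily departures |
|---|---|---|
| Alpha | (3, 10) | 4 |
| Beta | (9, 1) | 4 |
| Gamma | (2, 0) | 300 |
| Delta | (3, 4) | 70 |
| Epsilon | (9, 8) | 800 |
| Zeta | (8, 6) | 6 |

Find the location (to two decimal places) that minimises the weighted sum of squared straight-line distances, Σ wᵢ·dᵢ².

(6.85, 5.71)

The minimiser of Σwᵢ‖p−pᵢ‖² is the weighted centroid p* = (Σwᵢpᵢ)/(Σwᵢ).
Σwᵢ = 1184.
Σwᵢxᵢ = 4·3 + 4·9 + 300·2 + 70·3 + 800·9 + 6·8 = 8106.
Σwᵢyᵢ = 4·10 + 4·1 + 300·0 + 70·4 + 800·8 + 6·6 = 6760.
x* = 8106/1184 = 6.85, y* = 6760/1184 = 5.71.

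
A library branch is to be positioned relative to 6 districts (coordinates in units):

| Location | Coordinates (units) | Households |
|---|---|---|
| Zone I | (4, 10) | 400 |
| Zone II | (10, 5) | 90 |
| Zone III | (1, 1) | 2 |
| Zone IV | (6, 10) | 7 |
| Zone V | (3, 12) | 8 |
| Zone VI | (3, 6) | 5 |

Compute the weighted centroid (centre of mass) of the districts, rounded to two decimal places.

(5.04, 9.08)

The minimiser of Σwᵢ‖p−pᵢ‖² is the weighted centroid p* = (Σwᵢpᵢ)/(Σwᵢ).
Σwᵢ = 512.
Σwᵢxᵢ = 400·4 + 90·10 + 2·1 + 7·6 + 8·3 + 5·3 = 2583.
Σwᵢyᵢ = 400·10 + 90·5 + 2·1 + 7·10 + 8·12 + 5·6 = 4648.
x* = 2583/512 = 5.04, y* = 4648/512 = 9.08.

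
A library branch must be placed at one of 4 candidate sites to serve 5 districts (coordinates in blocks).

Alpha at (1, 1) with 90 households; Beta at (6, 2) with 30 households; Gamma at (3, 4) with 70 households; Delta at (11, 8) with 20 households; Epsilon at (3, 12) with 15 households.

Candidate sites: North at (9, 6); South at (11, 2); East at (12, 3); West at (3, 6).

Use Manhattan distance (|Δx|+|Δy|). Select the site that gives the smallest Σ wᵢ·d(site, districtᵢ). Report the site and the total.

West, total 1270 blocks

Total weighted distance at each candidate:
  North (9, 6): total = 2200
  South (11, 2): total = 2230
  East (12, 3): total = 2470
  West (3, 6): total = 1270
Minimum is at West with total 1270 blocks.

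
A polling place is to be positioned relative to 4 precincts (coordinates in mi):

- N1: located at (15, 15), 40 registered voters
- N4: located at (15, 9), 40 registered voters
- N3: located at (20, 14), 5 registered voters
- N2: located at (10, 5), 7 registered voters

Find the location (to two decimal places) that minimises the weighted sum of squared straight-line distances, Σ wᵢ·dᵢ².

(14.89, 11.58)

The minimiser of Σwᵢ‖p−pᵢ‖² is the weighted centroid p* = (Σwᵢpᵢ)/(Σwᵢ).
Σwᵢ = 92.
Σwᵢxᵢ = 40·15 + 40·15 + 5·20 + 7·10 = 1370.
Σwᵢyᵢ = 40·15 + 40·9 + 5·14 + 7·5 = 1065.
x* = 1370/92 = 14.89, y* = 1065/92 = 11.58.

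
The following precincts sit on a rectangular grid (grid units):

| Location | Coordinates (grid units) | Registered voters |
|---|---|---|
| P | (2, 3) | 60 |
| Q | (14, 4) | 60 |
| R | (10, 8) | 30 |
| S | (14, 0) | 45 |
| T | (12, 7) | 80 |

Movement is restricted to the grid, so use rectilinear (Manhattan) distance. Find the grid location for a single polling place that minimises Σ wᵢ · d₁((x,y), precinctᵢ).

Manhattan distance separates: Σwᵢ(|x−xᵢ|+|y−yᵢ|) = Σwᵢ|x−xᵢ| + Σwᵢ|y−yᵢ|, so x and y are optimised independently as 1-D weighted medians.
Total weight W = 275; half = 137.5.
x-coordinate, sorted with cumulative weight:
  x=2 (P, w=60) cum 60
  x=10 (R, w=30) cum 90
  x=12 (T, w=80) cum 170  ← median
  x=14 (Q, w=60) cum 230
  x=14 (S, w=45) cum 275
⇒ x* = 12
y-coordinate, sorted with cumulative weight:
  y=0 (S, w=45) cum 45
  y=3 (P, w=60) cum 105
  y=4 (Q, w=60) cum 165  ← median
  y=7 (T, w=80) cum 245
  y=8 (R, w=30) cum 275
⇒ y* = 4

(12, 4)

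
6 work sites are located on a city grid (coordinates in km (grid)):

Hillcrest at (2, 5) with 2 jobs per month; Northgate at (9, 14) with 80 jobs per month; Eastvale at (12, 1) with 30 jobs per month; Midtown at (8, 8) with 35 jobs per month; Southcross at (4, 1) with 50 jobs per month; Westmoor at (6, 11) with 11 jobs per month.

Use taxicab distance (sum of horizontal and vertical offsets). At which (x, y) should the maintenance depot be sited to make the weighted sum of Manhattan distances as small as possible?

(9, 8)

Manhattan distance separates: Σwᵢ(|x−xᵢ|+|y−yᵢ|) = Σwᵢ|x−xᵢ| + Σwᵢ|y−yᵢ|, so x and y are optimised independently as 1-D weighted medians.
Total weight W = 208; half = 104.
x-coordinate, sorted with cumulative weight:
  x=2 (Hillcrest, w=2) cum 2
  x=4 (Southcross, w=50) cum 52
  x=6 (Westmoor, w=11) cum 63
  x=8 (Midtown, w=35) cum 98
  x=9 (Northgate, w=80) cum 178  ← median
  x=12 (Eastvale, w=30) cum 208
⇒ x* = 9
y-coordinate, sorted with cumulative weight:
  y=1 (Eastvale, w=30) cum 30
  y=1 (Southcross, w=50) cum 80
  y=5 (Hillcrest, w=2) cum 82
  y=8 (Midtown, w=35) cum 117  ← median
  y=11 (Westmoor, w=11) cum 128
  y=14 (Northgate, w=80) cum 208
⇒ y* = 8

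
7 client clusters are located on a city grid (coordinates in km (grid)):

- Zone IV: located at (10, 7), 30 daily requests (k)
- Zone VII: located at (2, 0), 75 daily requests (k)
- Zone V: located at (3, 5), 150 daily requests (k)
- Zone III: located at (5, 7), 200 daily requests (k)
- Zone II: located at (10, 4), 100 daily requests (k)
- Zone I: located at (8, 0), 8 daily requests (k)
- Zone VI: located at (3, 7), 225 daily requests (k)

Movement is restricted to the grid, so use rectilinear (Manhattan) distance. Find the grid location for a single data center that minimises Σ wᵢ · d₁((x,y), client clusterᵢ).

(3, 7)

Manhattan distance separates: Σwᵢ(|x−xᵢ|+|y−yᵢ|) = Σwᵢ|x−xᵢ| + Σwᵢ|y−yᵢ|, so x and y are optimised independently as 1-D weighted medians.
Total weight W = 788; half = 394.
x-coordinate, sorted with cumulative weight:
  x=2 (Zone VII, w=75) cum 75
  x=3 (Zone V, w=150) cum 225
  x=3 (Zone VI, w=225) cum 450  ← median
  x=5 (Zone III, w=200) cum 650
  x=8 (Zone I, w=8) cum 658
  x=10 (Zone IV, w=30) cum 688
  x=10 (Zone II, w=100) cum 788
⇒ x* = 3
y-coordinate, sorted with cumulative weight:
  y=0 (Zone VII, w=75) cum 75
  y=0 (Zone I, w=8) cum 83
  y=4 (Zone II, w=100) cum 183
  y=5 (Zone V, w=150) cum 333
  y=7 (Zone IV, w=30) cum 363
  y=7 (Zone III, w=200) cum 563  ← median
  y=7 (Zone VI, w=225) cum 788
⇒ y* = 7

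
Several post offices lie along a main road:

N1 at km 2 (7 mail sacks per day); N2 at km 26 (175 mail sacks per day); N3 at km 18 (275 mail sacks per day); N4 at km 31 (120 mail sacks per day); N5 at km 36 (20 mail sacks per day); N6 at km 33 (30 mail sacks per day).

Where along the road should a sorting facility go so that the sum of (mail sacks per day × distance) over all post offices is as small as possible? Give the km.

For a sum of weighted absolute distances on a line, the optimum is the weighted median (not the mean). Total weight W = 627; half-weight = 313.5.
Sort by position and accumulate weight:
  km 2 (N1, w=7) → cum 7
  km 18 (N3, w=275) → cum 282
  km 26 (N2, w=175) → cum 457  ≥ 313.5 → median here
  km 31 (N4, w=120) → cum 577
  km 33 (N6, w=30) → cum 607
  km 36 (N5, w=20) → cum 627
Optimal location: km 26.

x = 26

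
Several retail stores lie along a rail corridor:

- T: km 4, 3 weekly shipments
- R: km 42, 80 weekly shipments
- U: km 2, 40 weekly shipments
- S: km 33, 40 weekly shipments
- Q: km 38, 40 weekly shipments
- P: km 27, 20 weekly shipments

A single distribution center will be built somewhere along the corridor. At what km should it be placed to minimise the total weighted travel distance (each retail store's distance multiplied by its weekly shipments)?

For a sum of weighted absolute distances on a line, the optimum is the weighted median (not the mean). Total weight W = 223; half-weight = 111.5.
Sort by position and accumulate weight:
  km 2 (U, w=40) → cum 40
  km 4 (T, w=3) → cum 43
  km 27 (P, w=20) → cum 63
  km 33 (S, w=40) → cum 103
  km 38 (Q, w=40) → cum 143  ≥ 111.5 → median here
  km 42 (R, w=80) → cum 223
Optimal location: km 38.

x = 38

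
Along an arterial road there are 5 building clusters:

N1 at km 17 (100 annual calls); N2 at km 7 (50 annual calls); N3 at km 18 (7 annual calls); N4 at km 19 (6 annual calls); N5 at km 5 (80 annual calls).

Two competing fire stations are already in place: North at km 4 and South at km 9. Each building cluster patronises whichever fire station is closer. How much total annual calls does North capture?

80

The indifferent point is the midpoint (4+9)/2 = 6.5; building clusters left of it (closer to North at 4) go to North, those right go to South.
  N5 at 5 (w=80) → North
  N2 at 7 (w=50) → South
  N1 at 17 (w=100) → South
  N3 at 18 (w=7) → South
  N4 at 19 (w=6) → South
North captures 80; South captures 163.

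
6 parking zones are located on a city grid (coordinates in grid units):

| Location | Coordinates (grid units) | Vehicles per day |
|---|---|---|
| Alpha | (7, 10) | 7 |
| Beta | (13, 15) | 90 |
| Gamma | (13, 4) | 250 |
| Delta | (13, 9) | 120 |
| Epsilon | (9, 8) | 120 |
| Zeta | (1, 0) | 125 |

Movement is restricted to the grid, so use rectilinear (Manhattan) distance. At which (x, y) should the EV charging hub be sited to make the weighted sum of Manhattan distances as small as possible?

(13, 4)

Manhattan distance separates: Σwᵢ(|x−xᵢ|+|y−yᵢ|) = Σwᵢ|x−xᵢ| + Σwᵢ|y−yᵢ|, so x and y are optimised independently as 1-D weighted medians.
Total weight W = 712; half = 356.
x-coordinate, sorted with cumulative weight:
  x=1 (Zeta, w=125) cum 125
  x=7 (Alpha, w=7) cum 132
  x=9 (Epsilon, w=120) cum 252
  x=13 (Beta, w=90) cum 342
  x=13 (Gamma, w=250) cum 592  ← median
  x=13 (Delta, w=120) cum 712
⇒ x* = 13
y-coordinate, sorted with cumulative weight:
  y=0 (Zeta, w=125) cum 125
  y=4 (Gamma, w=250) cum 375  ← median
  y=8 (Epsilon, w=120) cum 495
  y=9 (Delta, w=120) cum 615
  y=10 (Alpha, w=7) cum 622
  y=15 (Beta, w=90) cum 712
⇒ y* = 4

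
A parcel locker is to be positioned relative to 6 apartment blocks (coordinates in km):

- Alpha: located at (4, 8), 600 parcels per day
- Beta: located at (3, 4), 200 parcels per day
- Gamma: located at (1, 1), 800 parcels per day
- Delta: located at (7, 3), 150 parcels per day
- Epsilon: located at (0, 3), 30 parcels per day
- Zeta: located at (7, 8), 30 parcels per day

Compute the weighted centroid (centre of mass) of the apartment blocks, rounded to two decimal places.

The minimiser of Σwᵢ‖p−pᵢ‖² is the weighted centroid p* = (Σwᵢpᵢ)/(Σwᵢ).
Σwᵢ = 1810.
Σwᵢxᵢ = 600·4 + 200·3 + 800·1 + 150·7 + 30·0 + 30·7 = 5060.
Σwᵢyᵢ = 600·8 + 200·4 + 800·1 + 150·3 + 30·3 + 30·8 = 7180.
x* = 5060/1810 = 2.80, y* = 7180/1810 = 3.97.

(2.80, 3.97)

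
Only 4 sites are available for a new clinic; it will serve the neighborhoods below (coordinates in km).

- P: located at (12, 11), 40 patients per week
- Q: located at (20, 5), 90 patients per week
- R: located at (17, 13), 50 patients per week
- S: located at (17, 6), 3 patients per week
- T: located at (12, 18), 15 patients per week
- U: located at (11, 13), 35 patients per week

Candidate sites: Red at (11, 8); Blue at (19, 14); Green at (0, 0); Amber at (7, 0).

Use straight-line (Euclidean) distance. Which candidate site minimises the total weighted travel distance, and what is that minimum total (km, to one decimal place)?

Total weighted distance at each candidate:
  Red (11, 8): total = 1715.5
  Blue (19, 14): total = 1659.3
  Green (0, 0): total = 4551.2
  Amber (7, 0): total = 3348.2
Minimum is at Blue with total 1659.3 km.

Blue, total 1659.3 km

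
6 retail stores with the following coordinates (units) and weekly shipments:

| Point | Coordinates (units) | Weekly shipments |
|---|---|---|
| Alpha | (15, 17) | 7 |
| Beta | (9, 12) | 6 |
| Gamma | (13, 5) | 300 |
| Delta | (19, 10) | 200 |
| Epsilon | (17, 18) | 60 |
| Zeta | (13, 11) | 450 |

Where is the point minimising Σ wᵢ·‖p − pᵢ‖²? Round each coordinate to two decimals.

The minimiser of Σwᵢ‖p−pᵢ‖² is the weighted centroid p* = (Σwᵢpᵢ)/(Σwᵢ).
Σwᵢ = 1023.
Σwᵢxᵢ = 7·15 + 6·9 + 300·13 + 200·19 + 60·17 + 450·13 = 14729.
Σwᵢyᵢ = 7·17 + 6·12 + 300·5 + 200·10 + 60·18 + 450·11 = 9721.
x* = 14729/1023 = 14.40, y* = 9721/1023 = 9.50.

(14.40, 9.50)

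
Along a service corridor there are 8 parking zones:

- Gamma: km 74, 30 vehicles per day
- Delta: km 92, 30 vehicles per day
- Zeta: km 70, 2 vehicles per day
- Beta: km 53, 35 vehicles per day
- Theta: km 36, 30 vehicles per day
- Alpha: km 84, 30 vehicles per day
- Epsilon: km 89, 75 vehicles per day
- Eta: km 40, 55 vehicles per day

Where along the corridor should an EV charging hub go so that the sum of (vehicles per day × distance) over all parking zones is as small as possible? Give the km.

For a sum of weighted absolute distances on a line, the optimum is the weighted median (not the mean). Total weight W = 287; half-weight = 143.5.
Sort by position and accumulate weight:
  km 36 (Theta, w=30) → cum 30
  km 40 (Eta, w=55) → cum 85
  km 53 (Beta, w=35) → cum 120
  km 70 (Zeta, w=2) → cum 122
  km 74 (Gamma, w=30) → cum 152  ≥ 143.5 → median here
  km 84 (Alpha, w=30) → cum 182
  km 89 (Epsilon, w=75) → cum 257
  km 92 (Delta, w=30) → cum 287
Optimal location: km 74.

x = 74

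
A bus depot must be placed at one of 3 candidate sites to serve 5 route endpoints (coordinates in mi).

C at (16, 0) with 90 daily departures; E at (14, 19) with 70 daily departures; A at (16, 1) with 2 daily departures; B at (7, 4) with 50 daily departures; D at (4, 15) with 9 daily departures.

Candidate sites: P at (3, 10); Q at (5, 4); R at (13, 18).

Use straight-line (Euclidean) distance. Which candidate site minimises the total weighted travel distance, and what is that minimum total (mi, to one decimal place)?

Total weighted distance at each candidate:
  P (3, 10): total = 2909.1
  Q (5, 4): total = 2500.1
  R (13, 18): total = 2622.8
Minimum is at Q with total 2500.1 mi.

Q, total 2500.1 mi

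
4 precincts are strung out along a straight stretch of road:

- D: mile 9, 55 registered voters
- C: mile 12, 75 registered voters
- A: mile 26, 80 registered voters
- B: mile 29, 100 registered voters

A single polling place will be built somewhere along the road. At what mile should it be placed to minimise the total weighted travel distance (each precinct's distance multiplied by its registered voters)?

For a sum of weighted absolute distances on a line, the optimum is the weighted median (not the mean). Total weight W = 310; half-weight = 155.
Sort by position and accumulate weight:
  mile 9 (D, w=55) → cum 55
  mile 12 (C, w=75) → cum 130
  mile 26 (A, w=80) → cum 210  ≥ 155 → median here
  mile 29 (B, w=100) → cum 310
Optimal location: mile 26.

x = 26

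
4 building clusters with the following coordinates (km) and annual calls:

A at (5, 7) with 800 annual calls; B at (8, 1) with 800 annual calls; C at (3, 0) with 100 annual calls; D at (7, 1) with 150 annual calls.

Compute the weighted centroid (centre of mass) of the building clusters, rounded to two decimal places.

The minimiser of Σwᵢ‖p−pᵢ‖² is the weighted centroid p* = (Σwᵢpᵢ)/(Σwᵢ).
Σwᵢ = 1850.
Σwᵢxᵢ = 800·5 + 800·8 + 100·3 + 150·7 = 11750.
Σwᵢyᵢ = 800·7 + 800·1 + 100·0 + 150·1 = 6550.
x* = 11750/1850 = 6.35, y* = 6550/1850 = 3.54.

(6.35, 3.54)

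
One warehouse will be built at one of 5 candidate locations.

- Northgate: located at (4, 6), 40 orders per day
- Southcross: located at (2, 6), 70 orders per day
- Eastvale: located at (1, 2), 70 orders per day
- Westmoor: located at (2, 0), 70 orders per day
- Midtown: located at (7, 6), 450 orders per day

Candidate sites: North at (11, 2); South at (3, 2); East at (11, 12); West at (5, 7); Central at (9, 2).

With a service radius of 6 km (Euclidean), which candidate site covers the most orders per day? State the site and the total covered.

South, covering 700

Coverage radius r = 6 km; a point is covered iff (Δx)²+(Δy)² ≤ 6² = 36.
  North (11, 2): covers {Midtown} → 450
  South (3, 2): covers {Northgate, Southcross, Eastvale, Westmoor, Midtown} → 700
  East (11, 12): covers {none} → 0
  West (5, 7): covers {Northgate, Southcross, Midtown} → 560
  Central (9, 2): covers {Midtown} → 450
Maximum coverage at South: 700 orders per day.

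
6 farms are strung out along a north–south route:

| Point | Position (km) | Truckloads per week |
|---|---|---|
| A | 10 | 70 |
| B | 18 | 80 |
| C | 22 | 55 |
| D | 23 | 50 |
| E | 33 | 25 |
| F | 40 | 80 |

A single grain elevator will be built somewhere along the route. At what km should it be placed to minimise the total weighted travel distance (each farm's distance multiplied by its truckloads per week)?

x = 22

For a sum of weighted absolute distances on a line, the optimum is the weighted median (not the mean). Total weight W = 360; half-weight = 180.
Sort by position and accumulate weight:
  km 10 (A, w=70) → cum 70
  km 18 (B, w=80) → cum 150
  km 22 (C, w=55) → cum 205  ≥ 180 → median here
  km 23 (D, w=50) → cum 255
  km 33 (E, w=25) → cum 280
  km 40 (F, w=80) → cum 360
Optimal location: km 22.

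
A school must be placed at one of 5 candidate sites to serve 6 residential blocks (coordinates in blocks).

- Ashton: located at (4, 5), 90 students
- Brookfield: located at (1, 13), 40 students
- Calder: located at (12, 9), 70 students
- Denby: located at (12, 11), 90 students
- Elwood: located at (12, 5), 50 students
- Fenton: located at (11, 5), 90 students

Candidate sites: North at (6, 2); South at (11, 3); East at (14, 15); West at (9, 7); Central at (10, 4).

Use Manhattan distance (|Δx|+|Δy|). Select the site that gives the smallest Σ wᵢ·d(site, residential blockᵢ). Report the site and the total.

Total weighted distance at each candidate:
  North (6, 2): total = 4520
  South (11, 3): total = 3240
  East (14, 15): total = 5270
  West (9, 7): total = 2780
  Central (10, 4): total = 2980
Minimum is at West with total 2780 blocks.

West, total 2780 blocks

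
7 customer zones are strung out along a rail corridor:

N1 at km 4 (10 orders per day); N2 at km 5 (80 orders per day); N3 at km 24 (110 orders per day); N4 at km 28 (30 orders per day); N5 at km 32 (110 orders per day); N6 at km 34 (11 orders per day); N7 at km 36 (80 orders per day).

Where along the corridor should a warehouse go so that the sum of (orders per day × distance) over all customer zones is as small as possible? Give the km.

x = 28

For a sum of weighted absolute distances on a line, the optimum is the weighted median (not the mean). Total weight W = 431; half-weight = 215.5.
Sort by position and accumulate weight:
  km 4 (N1, w=10) → cum 10
  km 5 (N2, w=80) → cum 90
  km 24 (N3, w=110) → cum 200
  km 28 (N4, w=30) → cum 230  ≥ 215.5 → median here
  km 32 (N5, w=110) → cum 340
  km 34 (N6, w=11) → cum 351
  km 36 (N7, w=80) → cum 431
Optimal location: km 28.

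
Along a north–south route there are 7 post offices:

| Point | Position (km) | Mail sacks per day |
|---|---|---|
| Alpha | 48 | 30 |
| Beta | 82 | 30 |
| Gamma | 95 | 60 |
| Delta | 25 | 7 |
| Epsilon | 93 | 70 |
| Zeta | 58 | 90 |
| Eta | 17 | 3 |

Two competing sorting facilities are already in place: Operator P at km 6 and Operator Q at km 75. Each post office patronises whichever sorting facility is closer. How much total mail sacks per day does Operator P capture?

10

The indifferent point is the midpoint (6+75)/2 = 40.5; post offices left of it (closer to Operator P at 6) go to Operator P, those right go to Operator Q.
  Eta at 17 (w=3) → Operator P
  Delta at 25 (w=7) → Operator P
  Alpha at 48 (w=30) → Operator Q
  Zeta at 58 (w=90) → Operator Q
  Beta at 82 (w=30) → Operator Q
  Epsilon at 93 (w=70) → Operator Q
  Gamma at 95 (w=60) → Operator Q
Operator P captures 10; Operator Q captures 280.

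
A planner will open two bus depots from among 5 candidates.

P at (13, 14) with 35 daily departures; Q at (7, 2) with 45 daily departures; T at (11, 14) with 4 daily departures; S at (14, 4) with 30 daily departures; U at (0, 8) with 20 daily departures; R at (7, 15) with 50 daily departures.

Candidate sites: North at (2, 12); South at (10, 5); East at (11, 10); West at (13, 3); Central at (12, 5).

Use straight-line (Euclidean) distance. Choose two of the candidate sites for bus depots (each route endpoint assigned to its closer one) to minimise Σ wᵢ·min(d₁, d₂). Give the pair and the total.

Evaluate every pair (each demand assigned to the nearer of the two):
  {South, East}: total = 1016.1
  {East, West}: total = 1032.4
  {East, Central}: total = 1045.8
  {North, Central}: total = 1063.6
  {North, South}: total = 1063.9
  {North, West}: total = 1119.0
  {North, East}: total = 1157.3
  {South, West}: total = 1332.4
  {South, Central}: total = 1342.0
  {West, Central}: total = 1464.4
Best pair: {South, East} with total 1016.1.

{South, East}, total 1016.1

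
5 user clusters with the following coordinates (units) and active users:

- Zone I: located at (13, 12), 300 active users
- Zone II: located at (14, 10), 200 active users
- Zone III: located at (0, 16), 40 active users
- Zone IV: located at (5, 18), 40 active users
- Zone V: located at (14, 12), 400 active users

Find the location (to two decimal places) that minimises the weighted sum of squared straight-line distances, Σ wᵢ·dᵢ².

(12.76, 12.00)

The minimiser of Σwᵢ‖p−pᵢ‖² is the weighted centroid p* = (Σwᵢpᵢ)/(Σwᵢ).
Σwᵢ = 980.
Σwᵢxᵢ = 300·13 + 200·14 + 40·0 + 40·5 + 400·14 = 12500.
Σwᵢyᵢ = 300·12 + 200·10 + 40·16 + 40·18 + 400·12 = 11760.
x* = 12500/980 = 12.76, y* = 11760/980 = 12.00.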